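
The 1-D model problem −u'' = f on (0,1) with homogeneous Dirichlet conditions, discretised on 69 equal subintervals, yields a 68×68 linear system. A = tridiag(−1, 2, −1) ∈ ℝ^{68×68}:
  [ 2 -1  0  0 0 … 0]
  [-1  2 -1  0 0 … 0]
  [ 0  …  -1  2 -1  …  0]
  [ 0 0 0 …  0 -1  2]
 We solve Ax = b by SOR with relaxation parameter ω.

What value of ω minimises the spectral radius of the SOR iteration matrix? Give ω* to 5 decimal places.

n=68: λ(B_J) = 1 − λ(A)/2 = cos(kπ/69); k=1 gives ρ_J = 0.99896.
√(1 − cos²(π/69)) = sin(π/69) ≈ 0.045515.
Then 2/(1+√(1−ρ_J²)) = 2/(1+0.045515); ω* = 2/1.045515 = 1.91293.
and ρ(B_{ω*}) = 1.91293 − 1 = 0.91293.

ω* = 1.91293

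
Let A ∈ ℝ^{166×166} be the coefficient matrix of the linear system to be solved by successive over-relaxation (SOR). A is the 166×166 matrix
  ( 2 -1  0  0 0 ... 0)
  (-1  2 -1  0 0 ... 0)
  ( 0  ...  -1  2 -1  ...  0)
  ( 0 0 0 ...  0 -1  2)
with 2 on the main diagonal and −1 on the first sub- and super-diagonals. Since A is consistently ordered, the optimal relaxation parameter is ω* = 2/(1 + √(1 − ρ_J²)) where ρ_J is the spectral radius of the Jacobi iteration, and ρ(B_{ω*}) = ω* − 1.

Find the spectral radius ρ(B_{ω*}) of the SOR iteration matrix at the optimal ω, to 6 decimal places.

ρ_J = max_k |cos(kπ/167)| = cos(π/167) = 0.999823
√(1 − cos²(π/167)) = sin(π/167) ≈ 0.0188108.
So ω* = 2/1.0188108 = 1.963073 (Young).
[ρ_SOR] ω* − 1 = 0.963073.

ρ_SOR = 0.963073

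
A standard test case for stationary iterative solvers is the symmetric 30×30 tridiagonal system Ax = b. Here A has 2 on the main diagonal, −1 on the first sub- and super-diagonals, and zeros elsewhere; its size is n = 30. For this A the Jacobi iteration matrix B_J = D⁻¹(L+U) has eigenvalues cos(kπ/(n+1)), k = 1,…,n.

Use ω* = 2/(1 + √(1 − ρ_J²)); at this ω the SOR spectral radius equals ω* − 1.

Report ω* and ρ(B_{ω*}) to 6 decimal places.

ω* = 1.816253, ρ_SOR = 0.816253

With n=30, ρ(Jacobi) = cos(π/31) = 0.994869.
√(1 − cos²(π/31)) = sin(π/31) ≈ 0.1011683.
ω* = 2 / (1 + 0.1011683) = 2 / 1.1011683 ≈ 1.816253.
[ρ_SOR] ω* − 1 = 0.816253.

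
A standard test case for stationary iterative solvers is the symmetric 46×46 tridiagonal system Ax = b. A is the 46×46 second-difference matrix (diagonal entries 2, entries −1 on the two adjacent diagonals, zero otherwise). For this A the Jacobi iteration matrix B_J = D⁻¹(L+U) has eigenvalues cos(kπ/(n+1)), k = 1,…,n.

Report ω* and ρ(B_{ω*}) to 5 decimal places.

ω* = 1.87478, ρ_SOR = 0.87478

B_J for the 46×46 system has eigenvalues cos(kπ/47); ρ_J = cos(π/47) = 0.99777.
1 − cos²(π/47) = sin²(π/47) ⇒ √(1−ρ_J²) = sin(π/47) = 0.066793.
Young: ω* = 2/(1+√(1−ρ_J²)) = 2/(1+0.066793) = 2/1.066793 = 1.87478.
ρ_SOR = ω* − 1 ≈ 0.87478.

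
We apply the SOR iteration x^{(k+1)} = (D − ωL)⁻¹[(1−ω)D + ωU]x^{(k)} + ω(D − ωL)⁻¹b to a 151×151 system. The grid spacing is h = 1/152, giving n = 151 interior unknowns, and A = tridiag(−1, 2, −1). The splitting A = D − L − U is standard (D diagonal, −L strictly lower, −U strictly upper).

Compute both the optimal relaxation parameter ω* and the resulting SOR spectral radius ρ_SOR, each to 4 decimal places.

ω* = 1.9595, ρ_SOR = 0.9595

[ρ_J] n=151: ρ(B_J) = cos(π/(n+1)) = cos(π/152) = 0.9998.
1 − cos²(π/152) = sin²(π/152) ⇒ √(1−ρ_J²) = sin(π/152) = 0.02067.
Young: ω* = 2/(1+√(1−ρ_J²)) = 2/(1+0.02067) = 2/1.02067 = 1.9595.
At ω = 1.9595 every |λ(B_ω)| = ω−1, so ρ_SOR = 0.9595.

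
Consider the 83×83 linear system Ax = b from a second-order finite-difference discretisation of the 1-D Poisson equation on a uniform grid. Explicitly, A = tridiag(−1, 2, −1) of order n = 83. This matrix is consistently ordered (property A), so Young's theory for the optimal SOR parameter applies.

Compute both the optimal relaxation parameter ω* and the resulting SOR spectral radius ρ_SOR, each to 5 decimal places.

n=83: λ(B_J) = 1 − λ(A)/2 = cos(kπ/84); k=1 gives ρ_J = 0.99930.
1 − cos²(π/84) = sin²(π/84) ⇒ √(1−ρ_J²) = sin(π/84) = 0.037391.
ω* = 2/(1 + 0.037391) = 2/1.037391 = 1.92791.
ρ_SOR = ω* − 1 ≈ 0.92791.

ω* = 1.92791, ρ_SOR = 0.92791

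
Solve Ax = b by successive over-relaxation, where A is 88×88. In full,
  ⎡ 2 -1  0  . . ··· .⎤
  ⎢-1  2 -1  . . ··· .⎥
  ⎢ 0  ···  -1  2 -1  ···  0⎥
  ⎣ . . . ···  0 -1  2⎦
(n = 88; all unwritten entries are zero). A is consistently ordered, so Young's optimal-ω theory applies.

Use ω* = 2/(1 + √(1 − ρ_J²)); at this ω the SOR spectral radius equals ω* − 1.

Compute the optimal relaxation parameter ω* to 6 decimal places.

ω* = 1.931823

[ρ_J] n=88: ρ(B_J) = cos(π/(n+1)) = cos(π/89) = 0.999377.
1 − cos²(π/89) = sin²(π/89) ⇒ √(1−ρ_J²) = sin(π/89) = 0.0352915.
ω* = 2 / (1 + 0.0352915) = 2 / 1.0352915 ≈ 1.931823.
and ρ(B_{ω*}) = 1.931823 − 1 = 0.931823.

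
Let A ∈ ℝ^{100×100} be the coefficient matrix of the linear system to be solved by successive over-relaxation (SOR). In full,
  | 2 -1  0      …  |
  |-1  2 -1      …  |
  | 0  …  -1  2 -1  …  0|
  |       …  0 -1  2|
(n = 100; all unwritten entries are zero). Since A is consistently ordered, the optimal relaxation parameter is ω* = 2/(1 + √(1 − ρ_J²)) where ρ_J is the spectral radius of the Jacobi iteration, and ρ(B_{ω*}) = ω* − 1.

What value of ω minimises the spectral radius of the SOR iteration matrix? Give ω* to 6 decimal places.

[ρ_J] n=100: ρ(B_J) = cos(π/(n+1)) = cos(π/101) = 0.999516.
√(1 − cos²(π/101)) = sin(π/101) ≈ 0.0310999.
Young: ω* = 2/(1+√(1−ρ_J²)) = 2/(1+0.0310999) = 2/1.0310999 = 1.939676.
and ρ(B_{ω*}) = 1.939676 − 1 = 0.939676.

ω* = 1.939676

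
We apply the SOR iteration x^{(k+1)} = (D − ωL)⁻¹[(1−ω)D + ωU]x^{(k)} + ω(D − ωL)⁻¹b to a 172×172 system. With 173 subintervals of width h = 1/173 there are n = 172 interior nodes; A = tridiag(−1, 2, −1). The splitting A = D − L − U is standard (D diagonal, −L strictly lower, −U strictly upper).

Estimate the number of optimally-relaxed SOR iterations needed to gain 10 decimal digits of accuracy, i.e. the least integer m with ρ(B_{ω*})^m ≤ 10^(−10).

m = 634

½·tridiag(1,0,1) at n=172: λ_k = cos(kπ/173); max |λ| at k=1 ⇒ ρ_J = cos(π/173) ≈ 0.9998351.
root = sin(π/173) = 0.0181585  (since 1−cos² = sin²).
[ω*] 2 ÷ (1 + 0.0181585) = 2 ÷ 1.0181585 = 1.9643307.
ρ_SOR = ω* − 1 ≈ 0.9643307.
(0.9643307)^m ≤ 10^{−10}  ⇒  m·ln(0.9643307) ≤ −10·ln10  ⇒  m ≥ 633.956  ⇒  m = 634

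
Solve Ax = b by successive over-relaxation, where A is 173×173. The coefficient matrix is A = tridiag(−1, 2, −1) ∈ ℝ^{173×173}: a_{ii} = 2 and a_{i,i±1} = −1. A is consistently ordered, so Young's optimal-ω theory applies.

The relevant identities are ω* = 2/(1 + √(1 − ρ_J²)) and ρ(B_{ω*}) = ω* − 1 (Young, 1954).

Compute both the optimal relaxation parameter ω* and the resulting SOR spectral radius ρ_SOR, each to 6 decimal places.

With n=173, ρ(Jacobi) = cos(π/174) = 0.999837.
√(1−ρ_J²) simplifies to sin(π/174) = 0.0180541.
Then 2/(1+√(1−ρ_J²)) = 2/(1+0.0180541); ω* = 2/1.0180541 = 1.964532.
ρ_SOR = ω* − 1 ≈ 0.964532.

ω* = 1.964532, ρ_SOR = 0.964532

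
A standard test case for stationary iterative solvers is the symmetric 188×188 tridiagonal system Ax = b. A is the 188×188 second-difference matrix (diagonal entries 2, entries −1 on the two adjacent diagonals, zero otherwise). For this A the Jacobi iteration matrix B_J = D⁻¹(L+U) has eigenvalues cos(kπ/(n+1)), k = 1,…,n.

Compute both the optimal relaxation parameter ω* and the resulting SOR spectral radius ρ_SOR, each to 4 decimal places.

ρ_J = max_k |cos(kπ/189)| = cos(π/189) = 0.9999
√(1−ρ_J²) simplifies to sin(π/189) = 0.01662.
Then 2/(1+√(1−ρ_J²)) = 2/(1+0.01662); ω* = 2/1.01662 = 1.9673.
ρ_SOR = ω* − 1 = 1.9673 − 1 = 0.9673.

ω* = 1.9673, ρ_SOR = 0.9673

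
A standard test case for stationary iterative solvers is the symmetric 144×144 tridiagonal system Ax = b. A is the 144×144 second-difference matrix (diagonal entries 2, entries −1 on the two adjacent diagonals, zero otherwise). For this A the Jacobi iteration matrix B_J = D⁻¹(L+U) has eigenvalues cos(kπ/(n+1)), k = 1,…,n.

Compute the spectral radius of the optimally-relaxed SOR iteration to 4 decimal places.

ρ_J = max_k |cos(kπ/145)| = cos(π/145) = 0.9998
√(1−ρ_J²) = |sin(π/145)| = 0.02166
ω* = 2/(1 + 0.02166) = 2/1.02166 = 1.9576.
Hence ρ(B_{ω*}) = 1.9576 − 1 = 0.9576.

ρ_SOR = 0.9576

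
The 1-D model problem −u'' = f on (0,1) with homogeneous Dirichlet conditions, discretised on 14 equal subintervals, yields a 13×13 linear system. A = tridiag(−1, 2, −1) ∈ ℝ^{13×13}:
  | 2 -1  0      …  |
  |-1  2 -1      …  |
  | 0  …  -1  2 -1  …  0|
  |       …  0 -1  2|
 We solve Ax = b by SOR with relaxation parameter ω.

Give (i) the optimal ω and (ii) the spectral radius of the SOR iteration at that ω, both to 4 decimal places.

With n=13, ρ(Jacobi) = cos(π/14) = 0.9749.
√(1−ρ_J²) simplifies to sin(π/14) = 0.22252.
ω* = 2 / (1 + 0.22252) = 2 / 1.22252 ≈ 1.6360.
ρ_SOR = ω* − 1 ≈ 0.6360.

ω* = 1.6360, ρ_SOR = 0.6360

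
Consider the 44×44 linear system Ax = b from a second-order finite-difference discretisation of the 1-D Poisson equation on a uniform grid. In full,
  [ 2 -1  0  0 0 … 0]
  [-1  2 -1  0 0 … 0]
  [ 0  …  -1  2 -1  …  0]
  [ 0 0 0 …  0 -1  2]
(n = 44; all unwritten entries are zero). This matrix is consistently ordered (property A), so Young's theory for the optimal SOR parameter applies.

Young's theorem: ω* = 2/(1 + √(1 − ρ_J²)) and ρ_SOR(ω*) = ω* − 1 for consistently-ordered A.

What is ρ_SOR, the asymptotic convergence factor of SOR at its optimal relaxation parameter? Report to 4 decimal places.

[ρ_J] n=44: ρ(B_J) = cos(π/(n+1)) = cos(π/45) = 0.9976.
√(1−ρ_J²) simplifies to sin(π/45) = 0.06976.
ω* = 2/(1 + 0.06976) = 2/1.06976 = 1.8696.
ρ_SOR = ω* − 1 = 1.8696 − 1 = 0.8696.

ρ_SOR = 0.8696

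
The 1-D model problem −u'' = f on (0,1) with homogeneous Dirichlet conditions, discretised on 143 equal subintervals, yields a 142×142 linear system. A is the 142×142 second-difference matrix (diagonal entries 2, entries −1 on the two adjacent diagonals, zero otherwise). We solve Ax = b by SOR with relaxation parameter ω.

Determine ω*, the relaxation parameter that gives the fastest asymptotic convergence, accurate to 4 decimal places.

ω* = 1.9570

½·tridiag(1,0,1) at n=142: λ_k = cos(kπ/143); max |λ| at k=1 ⇒ ρ_J = cos(π/143) ≈ 0.9998.
√(1−ρ_J²) simplifies to sin(π/143) = 0.02197.
Then 2/(1+√(1−ρ_J²)) = 2/(1+0.02197); ω* = 2/1.02197 = 1.9570.
ρ(B_{ω*}) = ω*−1 = 0.9570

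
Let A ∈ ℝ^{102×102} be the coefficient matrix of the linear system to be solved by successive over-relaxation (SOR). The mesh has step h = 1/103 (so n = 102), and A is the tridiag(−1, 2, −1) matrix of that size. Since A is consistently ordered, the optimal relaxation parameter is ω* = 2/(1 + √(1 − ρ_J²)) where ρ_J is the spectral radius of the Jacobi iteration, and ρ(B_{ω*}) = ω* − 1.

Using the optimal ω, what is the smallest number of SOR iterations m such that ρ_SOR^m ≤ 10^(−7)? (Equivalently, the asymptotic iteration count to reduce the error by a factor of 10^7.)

m = 265

ρ_J = max_k |cos(kπ/103)| = cos(π/103) = 0.9995349
√(1 − cos²(π/103)) = sin(π/103) ≈ 0.0304962.
Then 2/(1+√(1−ρ_J²)) = 2/(1+0.0304962); ω* = 2/1.0304962 = 1.9408126.
and ρ(B_{ω*}) = 1.9408126 − 1 = 0.9408126.
m ≥ 7·ln10 / (−ln 0.9408126) = 264.182; smallest integer m = 265.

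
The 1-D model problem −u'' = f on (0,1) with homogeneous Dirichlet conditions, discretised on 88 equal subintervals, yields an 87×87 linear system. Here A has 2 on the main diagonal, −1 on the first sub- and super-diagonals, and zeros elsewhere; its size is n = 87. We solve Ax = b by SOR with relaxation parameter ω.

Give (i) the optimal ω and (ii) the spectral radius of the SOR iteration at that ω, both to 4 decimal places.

½·tridiag(1,0,1) at n=87: λ_k = cos(kπ/88); max |λ| at k=1 ⇒ ρ_J = cos(π/88) ≈ 0.9994.
√(1 − cos²(π/88)) = sin(π/88) ≈ 0.03569.
ω* = 2 / (1 + 0.03569) = 2 / 1.03569 ≈ 1.9311.
At ω = 1.9311 every |λ(B_ω)| = ω−1, so ρ_SOR = 0.9311.

ω* = 1.9311, ρ_SOR = 0.9311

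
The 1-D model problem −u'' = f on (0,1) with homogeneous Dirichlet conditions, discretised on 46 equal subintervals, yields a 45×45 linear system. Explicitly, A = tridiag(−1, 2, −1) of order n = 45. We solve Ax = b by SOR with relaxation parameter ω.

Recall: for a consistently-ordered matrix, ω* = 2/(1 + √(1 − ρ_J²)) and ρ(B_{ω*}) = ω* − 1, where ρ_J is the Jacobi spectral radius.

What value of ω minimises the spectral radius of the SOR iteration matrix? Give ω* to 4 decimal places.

½·tridiag(1,0,1) at n=45: λ_k = cos(kπ/46); max |λ| at k=1 ⇒ ρ_J = cos(π/46) ≈ 0.9977.
root = sin(π/46) = 0.06824  (since 1−cos² = sin²).
Young: ω* = 2/(1+√(1−ρ_J²)) = 2/(1+0.06824) = 2/1.06824 = 1.8722.
and ρ(B_{ω*}) = 1.8722 − 1 = 0.8722.

ω* = 1.8722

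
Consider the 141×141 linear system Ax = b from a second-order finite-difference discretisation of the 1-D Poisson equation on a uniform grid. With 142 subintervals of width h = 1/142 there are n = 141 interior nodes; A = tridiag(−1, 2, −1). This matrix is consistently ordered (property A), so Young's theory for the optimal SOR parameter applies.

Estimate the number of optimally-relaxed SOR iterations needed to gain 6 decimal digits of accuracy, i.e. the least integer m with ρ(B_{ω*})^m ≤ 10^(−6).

m = 313

n=141: λ(B_J) = 1 − λ(A)/2 = cos(kπ/142); k=1 gives ρ_J = 0.9997553.
√(1 − cos²(π/142)) = sin(π/142) ≈ 0.0221221.
ω* = 2/(1+0.0221221) = 1.9567134
Hence ρ(B_{ω*}) = 1.9567134 − 1 = 0.9567134.
(0.9567134)^m ≤ 10^{−6}  ⇒  m·ln(0.9567134) ≤ −6·ln10  ⇒  m ≥ 312.205  ⇒  m = 313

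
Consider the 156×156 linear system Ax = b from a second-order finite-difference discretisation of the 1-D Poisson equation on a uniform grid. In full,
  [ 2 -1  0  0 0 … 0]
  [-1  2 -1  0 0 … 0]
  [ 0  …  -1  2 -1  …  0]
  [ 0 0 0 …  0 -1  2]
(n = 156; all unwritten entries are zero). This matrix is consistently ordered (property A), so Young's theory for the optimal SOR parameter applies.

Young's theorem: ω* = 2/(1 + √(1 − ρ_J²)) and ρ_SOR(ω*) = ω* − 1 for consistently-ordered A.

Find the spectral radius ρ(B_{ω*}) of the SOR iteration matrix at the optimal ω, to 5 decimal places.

spectrum of D⁻¹(L+U) = {cos(kπ/157) : 1≤k≤156}; ρ_J = cos(π/157) = 0.99980.
1 − cos²(π/157) = sin²(π/157) ⇒ √(1−ρ_J²) = sin(π/157) = 0.020009.
Young: ω* = 2/(1+√(1−ρ_J²)) = 2/(1+0.020009) = 2/1.020009 = 1.96077.
[ρ_SOR] ω* − 1 = 0.96077.

ρ_SOR = 0.96077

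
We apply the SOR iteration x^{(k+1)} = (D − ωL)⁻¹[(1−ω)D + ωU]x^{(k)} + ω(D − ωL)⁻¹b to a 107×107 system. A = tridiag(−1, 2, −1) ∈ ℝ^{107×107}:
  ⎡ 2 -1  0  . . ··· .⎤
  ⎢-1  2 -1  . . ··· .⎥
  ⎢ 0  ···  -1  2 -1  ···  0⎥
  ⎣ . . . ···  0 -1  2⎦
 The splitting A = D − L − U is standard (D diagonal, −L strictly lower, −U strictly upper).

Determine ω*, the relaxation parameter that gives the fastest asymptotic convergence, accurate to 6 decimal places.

With n=107, ρ(Jacobi) = cos(π/108) = 0.999577.
root = sin(π/108) = 0.0290847  (since 1−cos² = sin²).
ω* = 2/(1 + 0.0290847) = 2/1.0290847 = 1.943475.
ρ(B_{ω*}) = ω*−1 = 0.943475

ω* = 1.943475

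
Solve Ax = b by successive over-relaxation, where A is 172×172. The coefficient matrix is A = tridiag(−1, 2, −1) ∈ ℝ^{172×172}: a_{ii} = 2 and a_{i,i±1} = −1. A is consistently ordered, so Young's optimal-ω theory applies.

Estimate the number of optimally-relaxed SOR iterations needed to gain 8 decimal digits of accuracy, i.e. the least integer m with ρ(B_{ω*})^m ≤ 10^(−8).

n=172: λ(B_J) = 1 − λ(A)/2 = cos(kπ/173); k=1 gives ρ_J = 0.9998351.
√(1−ρ_J²) simplifies to sin(π/173) = 0.0181585.
[ω*] 2 ÷ (1 + 0.0181585) = 2 ÷ 1.0181585 = 1.9643307.
[ρ_SOR] ω* − 1 = 0.9643307.
For 8 digits: m = 8·ln10 / (−ln 0.9643307) = 18.4207/0.036321 = 507.164; round up → m = 508.

m = 508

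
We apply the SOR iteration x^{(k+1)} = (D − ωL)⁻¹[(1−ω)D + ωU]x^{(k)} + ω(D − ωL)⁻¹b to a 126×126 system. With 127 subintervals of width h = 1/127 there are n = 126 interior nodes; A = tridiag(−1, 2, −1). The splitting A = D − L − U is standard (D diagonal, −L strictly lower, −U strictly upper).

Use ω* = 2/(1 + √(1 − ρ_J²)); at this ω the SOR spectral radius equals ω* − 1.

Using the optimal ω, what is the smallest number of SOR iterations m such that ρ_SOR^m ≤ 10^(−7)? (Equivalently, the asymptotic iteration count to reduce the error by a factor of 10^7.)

m = 326

½·tridiag(1,0,1) at n=126: λ_k = cos(kπ/127); max |λ| at k=1 ⇒ ρ_J = cos(π/127) ≈ 0.9996941.
√(1 − cos²(π/127)) = sin(π/127) ≈ 0.0247344.
So ω* = 2/1.0247344 = 1.9517252 (Young).
At ω = 1.9517252 every |λ(B_ω)| = ω−1, so ρ_SOR = 0.9517252.
(0.9517252)^m ≤ 10^{−7}  ⇒  m·ln(0.9517252) ≤ −7·ln10  ⇒  m ≥ 325.757  ⇒  m = 326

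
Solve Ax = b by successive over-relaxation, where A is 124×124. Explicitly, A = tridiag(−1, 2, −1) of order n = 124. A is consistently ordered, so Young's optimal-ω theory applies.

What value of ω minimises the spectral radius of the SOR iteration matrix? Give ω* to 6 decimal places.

ω* = 1.950972

ρ_J = max_k |cos(kπ/125)| = cos(π/125) = 0.999684
1 − cos²(π/125) = sin²(π/125) ⇒ √(1−ρ_J²) = sin(π/125) = 0.0251301.
Then 2/(1+√(1−ρ_J²)) = 2/(1+0.0251301); ω* = 2/1.0251301 = 1.950972.
ρ_SOR = ω* − 1 = 1.950972 − 1 = 0.950972.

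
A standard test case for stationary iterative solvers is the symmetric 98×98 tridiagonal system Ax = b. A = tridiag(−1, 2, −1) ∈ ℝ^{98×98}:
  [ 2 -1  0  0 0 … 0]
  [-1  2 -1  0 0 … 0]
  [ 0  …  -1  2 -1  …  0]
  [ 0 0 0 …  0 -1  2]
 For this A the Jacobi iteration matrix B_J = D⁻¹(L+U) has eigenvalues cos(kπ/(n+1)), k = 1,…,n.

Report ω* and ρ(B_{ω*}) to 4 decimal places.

ω* = 1.9385, ρ_SOR = 0.9385

ρ_J = max_k |cos(kπ/99)| = cos(π/99) = 0.9995
1 − cos²(π/99) = sin²(π/99) ⇒ √(1−ρ_J²) = sin(π/99) = 0.03173.
Then 2/(1+√(1−ρ_J²)) = 2/(1+0.03173); ω* = 2/1.03173 = 1.9385.
Hence ρ(B_{ω*}) = 1.9385 − 1 = 0.9385.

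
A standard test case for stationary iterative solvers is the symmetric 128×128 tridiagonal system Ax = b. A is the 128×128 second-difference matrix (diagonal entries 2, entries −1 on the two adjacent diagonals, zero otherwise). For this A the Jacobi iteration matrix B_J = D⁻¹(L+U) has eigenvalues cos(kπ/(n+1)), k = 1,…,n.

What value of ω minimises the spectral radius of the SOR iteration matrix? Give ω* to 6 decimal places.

ω* = 1.952456

B_J for the 128×128 system has eigenvalues cos(kπ/129); ρ_J = cos(π/129) = 0.999703.
√(1−ρ_J²) simplifies to sin(π/129) = 0.0243510.
Young: ω* = 2/(1+√(1−ρ_J²)) = 2/(1+0.0243510) = 2/1.0243510 = 1.952456.
ρ_SOR = ω* − 1 ≈ 0.952456.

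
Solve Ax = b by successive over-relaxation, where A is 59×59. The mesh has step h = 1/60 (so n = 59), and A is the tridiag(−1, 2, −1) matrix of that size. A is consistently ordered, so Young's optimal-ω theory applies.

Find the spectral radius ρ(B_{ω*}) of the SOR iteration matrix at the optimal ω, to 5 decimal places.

ρ_SOR = 0.90053

½·tridiag(1,0,1) at n=59: λ_k = cos(kπ/60); max |λ| at k=1 ⇒ ρ_J = cos(π/60) ≈ 0.99863.
√(1−ρ_J²) = |sin(π/60)| = 0.052336
ω* = 2/(1+0.052336) = 1.90053
ρ(B_{ω*}) = ω*−1 = 0.90053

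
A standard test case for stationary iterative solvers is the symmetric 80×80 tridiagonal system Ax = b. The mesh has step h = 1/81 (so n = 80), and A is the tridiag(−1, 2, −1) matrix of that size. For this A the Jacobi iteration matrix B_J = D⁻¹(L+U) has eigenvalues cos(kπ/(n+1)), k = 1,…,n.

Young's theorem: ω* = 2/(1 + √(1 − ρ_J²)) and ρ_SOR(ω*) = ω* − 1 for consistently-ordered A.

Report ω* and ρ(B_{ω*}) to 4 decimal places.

B_J for the 80×80 system has eigenvalues cos(kπ/81); ρ_J = cos(π/81) = 0.9992.
root = sin(π/81) = 0.03878  (since 1−cos² = sin²).
Then 2/(1+√(1−ρ_J²)) = 2/(1+0.03878); ω* = 2/1.03878 = 1.9253.
ρ_SOR = ω* − 1 ≈ 0.9253.

ω* = 1.9253, ρ_SOR = 0.9253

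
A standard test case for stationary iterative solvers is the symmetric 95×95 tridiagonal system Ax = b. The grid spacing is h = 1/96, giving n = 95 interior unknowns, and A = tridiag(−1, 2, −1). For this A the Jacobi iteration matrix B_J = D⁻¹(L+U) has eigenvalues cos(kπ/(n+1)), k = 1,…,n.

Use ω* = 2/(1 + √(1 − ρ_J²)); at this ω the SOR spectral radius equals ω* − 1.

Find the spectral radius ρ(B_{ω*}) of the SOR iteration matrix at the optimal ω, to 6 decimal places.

With n=95, ρ(Jacobi) = cos(π/96) = 0.999465.
√(1 − cos²(π/96)) = sin(π/96) ≈ 0.0327191.
Young: ω* = 2/(1+√(1−ρ_J²)) = 2/(1+0.0327191) = 2/1.0327191 = 1.936635.
and ρ(B_{ω*}) = 1.936635 − 1 = 0.936635.

ρ_SOR = 0.936635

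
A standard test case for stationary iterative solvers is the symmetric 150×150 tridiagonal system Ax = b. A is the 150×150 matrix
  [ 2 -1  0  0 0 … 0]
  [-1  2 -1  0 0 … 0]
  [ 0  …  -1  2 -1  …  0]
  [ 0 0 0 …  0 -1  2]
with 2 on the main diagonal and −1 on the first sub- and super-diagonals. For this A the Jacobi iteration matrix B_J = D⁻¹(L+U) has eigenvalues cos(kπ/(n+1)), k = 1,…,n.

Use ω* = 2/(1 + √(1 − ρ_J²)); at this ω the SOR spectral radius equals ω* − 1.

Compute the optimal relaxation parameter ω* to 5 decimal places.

n=150: λ(B_J) = 1 − λ(A)/2 = cos(kπ/151); k=1 gives ρ_J = 0.99978.
√(1−ρ_J²) simplifies to sin(π/151) = 0.020804.
[ω*] 2 ÷ (1 + 0.020804) = 2 ÷ 1.020804 = 1.95924.
ρ(B_{ω*}) = ω*−1 = 0.95924

ω* = 1.95924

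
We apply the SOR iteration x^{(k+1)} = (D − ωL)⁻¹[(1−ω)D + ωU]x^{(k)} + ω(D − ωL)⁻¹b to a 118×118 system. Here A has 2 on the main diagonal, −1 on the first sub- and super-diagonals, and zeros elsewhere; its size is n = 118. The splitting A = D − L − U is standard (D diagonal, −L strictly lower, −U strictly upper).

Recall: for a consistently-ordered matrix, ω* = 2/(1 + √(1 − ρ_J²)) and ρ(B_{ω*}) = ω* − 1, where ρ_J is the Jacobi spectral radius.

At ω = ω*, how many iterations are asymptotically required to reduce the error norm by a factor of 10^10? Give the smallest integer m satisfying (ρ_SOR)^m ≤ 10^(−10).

spectrum of D⁻¹(L+U) = {cos(kπ/119) : 1≤k≤118}; ρ_J = cos(π/119) = 0.9996515.
√(1−ρ_J²) = |sin(π/119)| = 0.0263969
ω* = 2/(1+0.0263969) = 1.9485640
ρ_SOR = ω* − 1 = 1.9485640 − 1 = 0.9485640.
Need (0.9485640)^m ≤ 10^(−10): m ≥ 10·ln10/|ln 0.9485640| = 23.0259/0.052806 = 436.047 ⇒ m = 437.

m = 437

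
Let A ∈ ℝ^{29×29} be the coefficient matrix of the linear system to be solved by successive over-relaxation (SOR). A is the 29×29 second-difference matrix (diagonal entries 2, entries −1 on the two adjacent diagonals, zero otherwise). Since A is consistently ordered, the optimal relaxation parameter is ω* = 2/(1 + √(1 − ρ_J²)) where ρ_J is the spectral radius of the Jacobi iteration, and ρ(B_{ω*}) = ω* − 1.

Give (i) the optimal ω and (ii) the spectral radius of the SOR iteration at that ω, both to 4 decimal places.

½·tridiag(1,0,1) at n=29: λ_k = cos(kπ/30); max |λ| at k=1 ⇒ ρ_J = cos(π/30) ≈ 0.9945.
√(1−ρ_J²) simplifies to sin(π/30) = 0.10453.
ω* = 2/(1 + 0.10453) = 2/1.10453 = 1.8107.
[ρ_SOR] ω* − 1 = 0.8107.

ω* = 1.8107, ρ_SOR = 0.8107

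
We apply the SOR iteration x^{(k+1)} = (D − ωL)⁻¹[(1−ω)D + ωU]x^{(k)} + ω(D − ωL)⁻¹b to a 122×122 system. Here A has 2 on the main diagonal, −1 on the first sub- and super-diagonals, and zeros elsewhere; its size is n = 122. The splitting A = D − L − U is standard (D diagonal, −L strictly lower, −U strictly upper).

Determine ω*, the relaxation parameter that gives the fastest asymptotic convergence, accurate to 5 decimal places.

ρ_J = max_k |cos(kπ/123)| = cos(π/123) = 0.99967
√(1−ρ_J²) simplifies to sin(π/123) = 0.025539.
[ω*] 2 ÷ (1 + 0.025539) = 2 ÷ 1.025539 = 1.95019.
ρ_SOR = ω* − 1 = 1.95019 − 1 = 0.95019.

ω* = 1.95019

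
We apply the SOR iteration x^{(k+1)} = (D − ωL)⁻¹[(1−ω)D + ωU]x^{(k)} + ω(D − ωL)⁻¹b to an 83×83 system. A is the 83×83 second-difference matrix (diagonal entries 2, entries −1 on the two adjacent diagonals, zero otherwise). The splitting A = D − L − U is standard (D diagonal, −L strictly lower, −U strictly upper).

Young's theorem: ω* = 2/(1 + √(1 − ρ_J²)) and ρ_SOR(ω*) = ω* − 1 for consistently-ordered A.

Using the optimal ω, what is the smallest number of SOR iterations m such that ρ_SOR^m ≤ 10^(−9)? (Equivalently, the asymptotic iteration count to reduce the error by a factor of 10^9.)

With n=83, ρ(Jacobi) = cos(π/84) = 0.9993007.
√(1 − cos²(π/84)) = sin(π/84) ≈ 0.0373912.
Then 2/(1+√(1−ρ_J²)) = 2/(1+0.0373912); ω* = 2/1.0373912 = 1.9279130.
and ρ(B_{ω*}) = 1.9279130 − 1 = 0.9279130.
ρ_SOR^m ≤ 10^(−9) ⇔ m ≥ 9·ln10/(−ln 0.9279130) = 20.7233/0.0748173 = 276.985; m = ⌈276.985⌉ = 277.

m = 277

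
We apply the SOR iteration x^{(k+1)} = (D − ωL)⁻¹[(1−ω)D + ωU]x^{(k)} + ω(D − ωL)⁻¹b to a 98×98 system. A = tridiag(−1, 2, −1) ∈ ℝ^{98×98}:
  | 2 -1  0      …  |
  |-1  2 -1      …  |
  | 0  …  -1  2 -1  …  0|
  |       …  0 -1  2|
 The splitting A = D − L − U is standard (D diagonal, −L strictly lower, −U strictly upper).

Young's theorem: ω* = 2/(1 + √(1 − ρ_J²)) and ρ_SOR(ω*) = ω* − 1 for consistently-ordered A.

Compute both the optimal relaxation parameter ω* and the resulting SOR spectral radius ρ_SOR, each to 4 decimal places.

B_J for the 98×98 system has eigenvalues cos(kπ/99); ρ_J = cos(π/99) = 0.9995.
√(1 − cos²(π/99)) = sin(π/99) ≈ 0.03173.
Then 2/(1+√(1−ρ_J²)) = 2/(1+0.03173); ω* = 2/1.03173 = 1.9385.
ρ(B_{ω*}) = ω*−1 = 0.9385

ω* = 1.9385, ρ_SOR = 0.9385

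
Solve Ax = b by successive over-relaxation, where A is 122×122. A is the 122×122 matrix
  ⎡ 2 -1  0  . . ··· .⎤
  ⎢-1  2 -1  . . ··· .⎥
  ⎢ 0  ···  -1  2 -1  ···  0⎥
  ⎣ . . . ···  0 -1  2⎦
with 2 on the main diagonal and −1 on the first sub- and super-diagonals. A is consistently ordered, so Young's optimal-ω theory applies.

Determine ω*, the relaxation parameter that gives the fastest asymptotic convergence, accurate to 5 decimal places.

ω* = 1.95019

½·tridiag(1,0,1) at n=122: λ_k = cos(kπ/123); max |λ| at k=1 ⇒ ρ_J = cos(π/123) ≈ 0.99967.
√(1 − cos²(π/123)) = sin(π/123) ≈ 0.025539.
[ω*] 2 ÷ (1 + 0.025539) = 2 ÷ 1.025539 = 1.95019.
[ρ_SOR] ω* − 1 = 0.95019.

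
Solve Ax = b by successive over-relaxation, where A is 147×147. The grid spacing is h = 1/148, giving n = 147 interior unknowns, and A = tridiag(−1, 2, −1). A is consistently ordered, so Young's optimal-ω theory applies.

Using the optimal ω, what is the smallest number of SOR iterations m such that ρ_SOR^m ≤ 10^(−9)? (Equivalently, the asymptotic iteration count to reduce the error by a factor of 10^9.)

m = 489

spectrum of D⁻¹(L+U) = {cos(kπ/148) : 1≤k≤147}; ρ_J = cos(π/148) = 0.9997747.
1 − cos²(π/148) = sin²(π/148) ⇒ √(1−ρ_J²) = sin(π/148) = 0.0212254.
So ω* = 2/1.0212254 = 1.9584315 (Young).
and ρ(B_{ω*}) = 1.9584315 − 1 = 0.9584315.
m ≥ 9·ln10 / (−ln 0.9584315) = 488.099; smallest integer m = 489.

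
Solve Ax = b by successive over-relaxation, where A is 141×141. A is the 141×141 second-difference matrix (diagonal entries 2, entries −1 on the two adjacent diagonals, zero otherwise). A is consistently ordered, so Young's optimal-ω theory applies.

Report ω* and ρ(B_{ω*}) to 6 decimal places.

½·tridiag(1,0,1) at n=141: λ_k = cos(kπ/142); max |λ| at k=1 ⇒ ρ_J = cos(π/142) ≈ 0.999755.
√(1−ρ_J²) simplifies to sin(π/142) = 0.0221221.
Young: ω* = 2/(1+√(1−ρ_J²)) = 2/(1+0.0221221) = 2/1.0221221 = 1.956713.
ρ_SOR = ω* − 1 ≈ 0.956713.

ω* = 1.956713, ρ_SOR = 0.956713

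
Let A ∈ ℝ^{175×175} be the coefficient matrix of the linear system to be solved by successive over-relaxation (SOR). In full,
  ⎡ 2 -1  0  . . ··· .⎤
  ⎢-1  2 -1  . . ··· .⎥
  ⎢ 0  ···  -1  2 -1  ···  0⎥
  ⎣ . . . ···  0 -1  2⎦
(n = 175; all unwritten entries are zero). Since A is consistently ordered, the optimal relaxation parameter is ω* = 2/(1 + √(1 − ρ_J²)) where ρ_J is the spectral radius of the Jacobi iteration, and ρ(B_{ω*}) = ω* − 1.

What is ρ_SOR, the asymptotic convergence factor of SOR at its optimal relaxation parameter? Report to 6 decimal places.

ρ_J = max_k |cos(kπ/176)| = cos(π/176) = 0.999841
1 − cos²(π/176) = sin²(π/176) ⇒ √(1−ρ_J²) = sin(π/176) = 0.0178490.
[ω*] 2 ÷ (1 + 0.0178490) = 2 ÷ 1.0178490 = 1.964928.
[ρ_SOR] ω* − 1 = 0.964928.

ρ_SOR = 0.964928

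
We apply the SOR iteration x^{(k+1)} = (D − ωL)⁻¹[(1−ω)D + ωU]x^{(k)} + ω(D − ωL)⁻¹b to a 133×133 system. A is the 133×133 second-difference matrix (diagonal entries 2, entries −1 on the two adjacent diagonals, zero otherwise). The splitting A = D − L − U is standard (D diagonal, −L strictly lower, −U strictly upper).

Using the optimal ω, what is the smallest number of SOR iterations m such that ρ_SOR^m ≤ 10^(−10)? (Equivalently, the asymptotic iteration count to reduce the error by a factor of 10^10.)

m = 492

With n=133, ρ(Jacobi) = cos(π/134) = 0.9997252.
√(1−ρ_J²) simplifies to sin(π/134) = 0.0234426.
[ω*] 2 ÷ (1 + 0.0234426) = 2 ÷ 1.0234426 = 1.9541887.
ρ(B_{ω*}) = ω*−1 = 0.9541887
For 10 digits: m = 10·ln10 / (−ln 0.9541887) = 23.0259/0.0468938 = 491.022; round up → m = 492.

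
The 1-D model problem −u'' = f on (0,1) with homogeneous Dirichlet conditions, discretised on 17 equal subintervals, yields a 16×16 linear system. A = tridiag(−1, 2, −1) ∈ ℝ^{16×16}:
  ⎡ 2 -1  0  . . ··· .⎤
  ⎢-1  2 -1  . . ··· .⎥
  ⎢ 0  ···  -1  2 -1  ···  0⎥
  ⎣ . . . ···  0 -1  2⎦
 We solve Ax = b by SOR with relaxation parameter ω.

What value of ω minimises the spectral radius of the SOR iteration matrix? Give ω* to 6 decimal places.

n=16: λ(B_J) = 1 − λ(A)/2 = cos(kπ/17); k=1 gives ρ_J = 0.982973.
√(1−ρ_J²) = |sin(π/17)| = 0.1837495
[ω*] 2 ÷ (1 + 0.1837495) = 2 ÷ 1.1837495 = 1.689547.
ρ(B_{ω*}) = ω*−1 = 0.689547

ω* = 1.689547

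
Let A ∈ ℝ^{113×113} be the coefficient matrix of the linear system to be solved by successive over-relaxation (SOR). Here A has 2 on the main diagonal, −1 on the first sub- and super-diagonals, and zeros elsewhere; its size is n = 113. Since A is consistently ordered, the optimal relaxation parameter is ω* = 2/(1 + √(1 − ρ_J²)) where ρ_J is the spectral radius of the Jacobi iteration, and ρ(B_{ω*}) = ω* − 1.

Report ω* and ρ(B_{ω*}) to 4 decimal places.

ω* = 1.9464, ρ_SOR = 0.9464

½·tridiag(1,0,1) at n=113: λ_k = cos(kπ/114); max |λ| at k=1 ⇒ ρ_J = cos(π/114) ≈ 0.9996.
root = sin(π/114) = 0.02755  (since 1−cos² = sin²).
Then 2/(1+√(1−ρ_J²)) = 2/(1+0.02755); ω* = 2/1.02755 = 1.9464.
At ω = 1.9464 every |λ(B_ω)| = ω−1, so ρ_SOR = 0.9464.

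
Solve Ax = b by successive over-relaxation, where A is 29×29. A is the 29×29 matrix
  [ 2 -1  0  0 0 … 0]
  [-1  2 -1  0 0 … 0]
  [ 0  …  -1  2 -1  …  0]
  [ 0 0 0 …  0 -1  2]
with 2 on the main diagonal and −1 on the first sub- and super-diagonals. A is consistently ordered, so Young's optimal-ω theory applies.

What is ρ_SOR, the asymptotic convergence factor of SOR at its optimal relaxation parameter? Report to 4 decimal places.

B_J for the 29×29 system has eigenvalues cos(kπ/30); ρ_J = cos(π/30) = 0.9945.
√(1−ρ_J²) = |sin(π/30)| = 0.10453
ω* = 2/(1 + 0.10453) = 2/1.10453 = 1.8107.
At ω = 1.8107 every |λ(B_ω)| = ω−1, so ρ_SOR = 0.8107.

ρ_SOR = 0.8107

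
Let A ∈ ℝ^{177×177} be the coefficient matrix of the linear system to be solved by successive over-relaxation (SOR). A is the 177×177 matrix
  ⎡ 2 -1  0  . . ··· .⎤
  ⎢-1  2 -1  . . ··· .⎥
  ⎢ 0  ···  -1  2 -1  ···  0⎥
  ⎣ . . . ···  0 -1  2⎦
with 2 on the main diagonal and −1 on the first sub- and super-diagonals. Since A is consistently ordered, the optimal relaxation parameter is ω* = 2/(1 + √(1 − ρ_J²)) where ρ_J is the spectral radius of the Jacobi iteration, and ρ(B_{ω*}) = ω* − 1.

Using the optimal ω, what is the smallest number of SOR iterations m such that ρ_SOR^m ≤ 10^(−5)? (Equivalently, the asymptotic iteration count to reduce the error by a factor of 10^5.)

m = 327

[ρ_J] n=177: ρ(B_J) = cos(π/(n+1)) = cos(π/178) = 0.9998443.
√(1−ρ_J²) simplifies to sin(π/178) = 0.0176485.
[ω*] 2 ÷ (1 + 0.0176485) = 2 ÷ 1.0176485 = 1.9653151.
and ρ(B_{ω*}) = 1.9653151 − 1 = 0.9653151.
ρ_SOR^m ≤ 10^(−5) ⇔ m ≥ 5·ln10/(−ln 0.9653151) = 11.5129/0.0353007 = 326.138; m = ⌈326.138⌉ = 327.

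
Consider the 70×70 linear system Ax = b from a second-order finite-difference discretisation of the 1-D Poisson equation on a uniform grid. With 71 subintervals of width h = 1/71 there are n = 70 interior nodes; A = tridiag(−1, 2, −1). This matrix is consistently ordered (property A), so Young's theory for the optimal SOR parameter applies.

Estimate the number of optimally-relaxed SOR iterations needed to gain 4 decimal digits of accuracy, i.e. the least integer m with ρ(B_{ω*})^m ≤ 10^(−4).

½·tridiag(1,0,1) at n=70: λ_k = cos(kπ/71); max |λ| at k=1 ⇒ ρ_J = cos(π/71) ≈ 0.9990212.
1 − cos²(π/71) = sin²(π/71) ⇒ √(1−ρ_J²) = sin(π/71) = 0.0442333.
So ω* = 2/1.0442333 = 1.9152808 (Young).
ρ_SOR = ω* − 1 = 1.9152808 − 1 = 0.9152808.
4·ln10 = 9.21034; −ln(0.9152808) = 0.0885244; m = ⌈9.21034/0.0885244⌉ = ⌈104.043⌉ = 105.

m = 105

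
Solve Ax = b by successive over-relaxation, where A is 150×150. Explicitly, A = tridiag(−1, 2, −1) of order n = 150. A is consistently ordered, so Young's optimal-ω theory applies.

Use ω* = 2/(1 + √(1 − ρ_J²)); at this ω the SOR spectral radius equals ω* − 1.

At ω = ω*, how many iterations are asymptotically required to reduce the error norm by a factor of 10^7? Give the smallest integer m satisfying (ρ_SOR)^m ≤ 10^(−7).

m = 388

B_J for the 150×150 system has eigenvalues cos(kπ/151); ρ_J = cos(π/151) = 0.9997836.
root = sin(π/151) = 0.0208037  (since 1−cos² = sin²).
ω* = 2/(1 + 0.0208037) = 2/1.0208037 = 1.9592405.
At ω = 1.9592405 every |λ(B_ω)| = ω−1, so ρ_SOR = 0.9592405.
m ≥ 7·ln10 / (−ln 0.9592405) = 387.329; smallest integer m = 388.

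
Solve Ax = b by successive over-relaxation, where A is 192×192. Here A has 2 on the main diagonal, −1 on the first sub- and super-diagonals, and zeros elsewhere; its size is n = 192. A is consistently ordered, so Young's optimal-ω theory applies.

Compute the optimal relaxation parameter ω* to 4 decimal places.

ω* = 1.9680

B_J for the 192×192 system has eigenvalues cos(kπ/193); ρ_J = cos(π/193) = 0.9999.
√(1−ρ_J²) simplifies to sin(π/193) = 0.01628.
[ω*] 2 ÷ (1 + 0.01628) = 2 ÷ 1.01628 = 1.9680.
ρ_SOR = ω* − 1 ≈ 0.9680.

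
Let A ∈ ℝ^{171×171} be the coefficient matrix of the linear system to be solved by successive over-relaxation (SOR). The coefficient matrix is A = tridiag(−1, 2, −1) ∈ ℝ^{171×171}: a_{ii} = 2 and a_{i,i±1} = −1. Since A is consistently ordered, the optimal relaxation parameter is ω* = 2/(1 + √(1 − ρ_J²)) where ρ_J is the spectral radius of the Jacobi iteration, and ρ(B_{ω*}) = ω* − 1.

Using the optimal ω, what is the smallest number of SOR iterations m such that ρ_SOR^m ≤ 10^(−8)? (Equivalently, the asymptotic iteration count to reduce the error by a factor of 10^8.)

B_J for the 171×171 system has eigenvalues cos(kπ/172); ρ_J = cos(π/172) = 0.9998332.
√(1−ρ_J²) simplifies to sin(π/172) = 0.0182641.
Then 2/(1+√(1−ρ_J²)) = 2/(1+0.0182641); ω* = 2/1.0182641 = 1.9641270.
Hence ρ(B_{ω*}) = 1.9641270 − 1 = 0.9641270.
Need (0.9641270)^m ≤ 10^(−8): m ≥ 8·ln10/|ln 0.9641270| = 18.4207/0.0365323 = 504.231 ⇒ m = 505.

m = 505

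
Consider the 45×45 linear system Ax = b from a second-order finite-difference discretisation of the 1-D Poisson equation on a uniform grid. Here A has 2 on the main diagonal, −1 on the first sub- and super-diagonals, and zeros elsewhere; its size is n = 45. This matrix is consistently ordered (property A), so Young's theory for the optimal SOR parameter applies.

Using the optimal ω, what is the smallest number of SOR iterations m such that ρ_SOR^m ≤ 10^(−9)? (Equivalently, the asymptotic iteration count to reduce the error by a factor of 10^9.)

m = 152

With n=45, ρ(Jacobi) = cos(π/46) = 0.9976688.
√(1−ρ_J²) simplifies to sin(π/46) = 0.0682424.
ω* = 2/(1 + 0.0682424) = 2/1.0682424 = 1.8722342.
and ρ(B_{ω*}) = 1.8722342 − 1 = 0.8722342.
Need (0.8722342)^m ≤ 10^(−9): m ≥ 9·ln10/|ln 0.8722342| = 20.7233/0.136697 = 151.600 ⇒ m = 152.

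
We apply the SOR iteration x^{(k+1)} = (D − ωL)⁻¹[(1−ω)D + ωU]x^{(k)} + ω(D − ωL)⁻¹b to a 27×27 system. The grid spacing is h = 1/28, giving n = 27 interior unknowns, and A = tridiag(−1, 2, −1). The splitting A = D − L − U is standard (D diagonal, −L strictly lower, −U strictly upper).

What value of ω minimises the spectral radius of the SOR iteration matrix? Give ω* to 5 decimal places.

With n=27, ρ(Jacobi) = cos(π/28) = 0.99371.
√(1 − cos²(π/28)) = sin(π/28) ≈ 0.111964.
ω* = 2/(1 + 0.111964) = 2/1.111964 = 1.79862.
ρ_SOR = ω* − 1 ≈ 0.79862.

ω* = 1.79862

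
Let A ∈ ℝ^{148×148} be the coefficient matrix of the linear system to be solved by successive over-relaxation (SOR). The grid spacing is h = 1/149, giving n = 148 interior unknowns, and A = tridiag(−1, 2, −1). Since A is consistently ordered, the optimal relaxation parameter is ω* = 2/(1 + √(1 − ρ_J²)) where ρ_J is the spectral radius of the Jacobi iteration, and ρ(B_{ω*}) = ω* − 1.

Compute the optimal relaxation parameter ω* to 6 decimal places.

B_J for the 148×148 system has eigenvalues cos(kπ/149); ρ_J = cos(π/149) = 0.999778.
1 − cos²(π/149) = sin²(π/149) ⇒ √(1−ρ_J²) = sin(π/149) = 0.0210830.
ω* = 2/(1+0.0210830) = 1.958705
At ω = 1.958705 every |λ(B_ω)| = ω−1, so ρ_SOR = 0.958705.

ω* = 1.958705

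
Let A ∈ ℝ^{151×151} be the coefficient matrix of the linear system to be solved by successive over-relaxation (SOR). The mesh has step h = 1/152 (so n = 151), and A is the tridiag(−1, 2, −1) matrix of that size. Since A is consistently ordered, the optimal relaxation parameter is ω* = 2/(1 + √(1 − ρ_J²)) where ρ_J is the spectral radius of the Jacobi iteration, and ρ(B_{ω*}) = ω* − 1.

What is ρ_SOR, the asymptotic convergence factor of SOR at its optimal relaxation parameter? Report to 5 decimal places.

ρ_SOR = 0.95950

½·tridiag(1,0,1) at n=151: λ_k = cos(kπ/152); max |λ| at k=1 ⇒ ρ_J = cos(π/152) ≈ 0.99979.
1 − cos²(π/152) = sin²(π/152) ⇒ √(1−ρ_J²) = sin(π/152) = 0.020667.
ω* = 2/(1+0.020667) = 1.95950
ρ_SOR = ω* − 1 ≈ 0.95950.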